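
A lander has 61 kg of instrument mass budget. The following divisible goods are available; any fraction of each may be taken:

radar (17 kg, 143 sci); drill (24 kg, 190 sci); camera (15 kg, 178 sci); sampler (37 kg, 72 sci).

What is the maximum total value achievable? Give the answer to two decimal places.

520.73

Take in order of value per unit:
- camera (178/15 per unit): all 15 → value 178, running total 178.00
- radar (143/17 per unit): all 17 → value 143, running total 321.00
- drill (190/24 per unit): all 24 → value 190, running total 511.00
- sampler (72/37 per unit): 5 of 37 → value 5×72/37 = 9.7297, running total 520.73
Total 520.73.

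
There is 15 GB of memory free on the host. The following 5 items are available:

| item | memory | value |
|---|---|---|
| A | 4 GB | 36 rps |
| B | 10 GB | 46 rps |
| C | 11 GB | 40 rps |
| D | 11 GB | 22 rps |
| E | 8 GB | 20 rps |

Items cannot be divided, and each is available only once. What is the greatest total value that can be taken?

82 rps

Check high-value combinations within 15 GB:
- A+B: memory 4+10=14, value 36+46=82
- A+C: memory 4+11=15, value 36+40=76
- A+D: memory 4+11=15, value 36+22=58
- A+E: memory 4+8=12, value 36+20=56
Best: 82 rps.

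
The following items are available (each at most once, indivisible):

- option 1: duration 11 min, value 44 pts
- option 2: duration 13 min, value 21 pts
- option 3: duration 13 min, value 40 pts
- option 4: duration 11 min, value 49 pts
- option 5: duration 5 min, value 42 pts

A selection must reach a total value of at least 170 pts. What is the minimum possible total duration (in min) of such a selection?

Subsets with value ≥ 170, sorted by total duration:
- option 1+option 3+option 4+option 5: duration 40, value 175
- option 1+option 2+option 3+option 4+option 5: duration 53, value 196
Minimum duration: 40 min.

40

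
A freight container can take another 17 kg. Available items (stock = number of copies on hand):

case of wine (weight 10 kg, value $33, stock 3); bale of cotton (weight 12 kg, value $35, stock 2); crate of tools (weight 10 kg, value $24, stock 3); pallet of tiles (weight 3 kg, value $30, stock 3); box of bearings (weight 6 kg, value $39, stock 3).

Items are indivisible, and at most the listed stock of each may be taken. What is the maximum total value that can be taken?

$129

Best selections within weight 17 and stock limits:
- 3×pallet of tiles + 1×box of bearings: weight 15, value 129
- 1×pallet of tiles + 2×box of bearings: weight 15, value 108
- 2×pallet of tiles + 1×box of bearings: weight 12, value 99
Best: $129.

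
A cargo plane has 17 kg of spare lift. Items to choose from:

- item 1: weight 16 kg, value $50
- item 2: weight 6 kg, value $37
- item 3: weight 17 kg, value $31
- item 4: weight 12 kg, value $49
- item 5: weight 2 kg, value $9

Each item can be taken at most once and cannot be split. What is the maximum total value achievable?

Check high-value combinations within 17 kg:
- item 4+item 5: weight 12+2=14, value 49+9=58
- item 1: weight 16, value 50
- item 4: weight 12, value 49
Best: $58.

$58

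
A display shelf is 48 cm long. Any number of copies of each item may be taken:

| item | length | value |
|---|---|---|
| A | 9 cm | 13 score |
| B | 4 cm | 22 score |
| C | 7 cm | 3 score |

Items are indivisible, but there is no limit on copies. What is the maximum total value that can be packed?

264 score

Best value-per-unit is B at 22/4, and filling with it alone uses length 12×4=48. No mix of the others beats 12×22 = 264.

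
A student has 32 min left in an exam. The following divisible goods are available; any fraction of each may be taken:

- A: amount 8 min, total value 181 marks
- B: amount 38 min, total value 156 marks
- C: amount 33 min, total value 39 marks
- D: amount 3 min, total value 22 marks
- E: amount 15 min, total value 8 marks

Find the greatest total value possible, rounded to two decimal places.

289.21

Take in order of value per unit:
- A (181/8 per unit): all 8 → value 181, running total 181.00
- D (22/3 per unit): all 3 → value 22, running total 203.00
- B (156/38 per unit): 21 of 38 → value 21×156/38 = 86.2105, running total 289.21
Total 289.21.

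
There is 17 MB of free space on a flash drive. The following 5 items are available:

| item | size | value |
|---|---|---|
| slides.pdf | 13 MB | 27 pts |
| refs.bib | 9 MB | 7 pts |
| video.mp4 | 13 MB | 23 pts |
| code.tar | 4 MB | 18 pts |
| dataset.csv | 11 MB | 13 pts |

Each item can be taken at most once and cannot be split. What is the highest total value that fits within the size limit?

Check high-value combinations within 17 MB:
- slides.pdf+code.tar: size 13+4=17, value 27+18=45
- video.mp4+code.tar: size 13+4=17, value 23+18=41
- code.tar+dataset.csv: size 4+11=15, value 18+13=31
- slides.pdf: size 13, value 27
- refs.bib+code.tar: size 9+4=13, value 7+18=25
Best: 45 pts.

45 pts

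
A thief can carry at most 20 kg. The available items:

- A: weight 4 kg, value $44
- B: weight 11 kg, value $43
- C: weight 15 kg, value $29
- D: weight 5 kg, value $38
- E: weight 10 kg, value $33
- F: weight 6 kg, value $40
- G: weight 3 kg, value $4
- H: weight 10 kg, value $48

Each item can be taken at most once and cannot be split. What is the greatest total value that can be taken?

$132

Check high-value combinations within 20 kg:
- A+F+H: weight 4+6+10=20, value 44+40+48=132
- A+D+H: weight 4+5+10=19, value 44+38+48=130
- A+D+F+G: weight 4+5+6+3=18, value 44+38+40+4=126
- A+B+D: weight 4+11+5=20, value 44+43+38=125
Best: $132.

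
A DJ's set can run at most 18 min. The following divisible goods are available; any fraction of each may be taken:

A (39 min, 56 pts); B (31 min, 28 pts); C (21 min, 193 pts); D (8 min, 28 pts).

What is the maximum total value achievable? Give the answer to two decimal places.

Take in order of value per unit:
- C (193/21 per unit): 18 of 21 → value 18×193/21 = 165.4286, running total 165.43
Total 165.43.

165.43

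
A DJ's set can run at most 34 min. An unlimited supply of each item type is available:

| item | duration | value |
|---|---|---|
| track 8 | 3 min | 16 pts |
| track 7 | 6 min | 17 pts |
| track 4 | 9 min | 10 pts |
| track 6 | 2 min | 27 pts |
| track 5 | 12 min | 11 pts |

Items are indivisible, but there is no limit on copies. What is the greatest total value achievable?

Best value-per-unit is track 6 at 27/2, and filling with it alone uses duration 17×2=34. No mix of the others beats 17×27 = 459.

459 pts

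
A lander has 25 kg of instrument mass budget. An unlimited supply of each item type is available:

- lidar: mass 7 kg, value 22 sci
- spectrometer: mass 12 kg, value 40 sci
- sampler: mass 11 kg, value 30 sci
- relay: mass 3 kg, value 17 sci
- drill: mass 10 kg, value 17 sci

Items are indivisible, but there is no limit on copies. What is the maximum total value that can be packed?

136 sci

Best value-per-unit is relay at 17/3, and filling with it alone uses mass 8×3=24. No mix of the others beats 8×17 = 136.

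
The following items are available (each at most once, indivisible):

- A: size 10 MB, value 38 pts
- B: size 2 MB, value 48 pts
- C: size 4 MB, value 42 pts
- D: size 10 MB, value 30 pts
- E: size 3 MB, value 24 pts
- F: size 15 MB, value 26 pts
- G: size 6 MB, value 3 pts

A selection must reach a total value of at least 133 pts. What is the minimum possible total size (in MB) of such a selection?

Subsets with value ≥ 133, sorted by total size:
- A+B+C+E: size 19, value 152
- B+C+D+E: size 19, value 144
Minimum size: 19 MB.

19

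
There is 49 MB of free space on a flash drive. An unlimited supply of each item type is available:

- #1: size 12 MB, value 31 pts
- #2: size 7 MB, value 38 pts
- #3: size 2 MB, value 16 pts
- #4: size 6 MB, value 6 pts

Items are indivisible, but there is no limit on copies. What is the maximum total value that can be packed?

384 pts

Best value-per-unit is #3 at 16/2, and filling with it alone uses size 24×2=48. No mix of the others beats 24×16 = 384.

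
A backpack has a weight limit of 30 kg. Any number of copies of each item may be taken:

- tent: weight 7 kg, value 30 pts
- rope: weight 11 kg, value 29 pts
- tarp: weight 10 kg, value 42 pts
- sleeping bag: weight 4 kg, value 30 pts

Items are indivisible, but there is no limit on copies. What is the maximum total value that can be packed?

210 pts

Best value-per-unit is sleeping bag at 30/4, and filling with it alone uses weight 7×4=28. No mix of the others beats 7×30 = 210.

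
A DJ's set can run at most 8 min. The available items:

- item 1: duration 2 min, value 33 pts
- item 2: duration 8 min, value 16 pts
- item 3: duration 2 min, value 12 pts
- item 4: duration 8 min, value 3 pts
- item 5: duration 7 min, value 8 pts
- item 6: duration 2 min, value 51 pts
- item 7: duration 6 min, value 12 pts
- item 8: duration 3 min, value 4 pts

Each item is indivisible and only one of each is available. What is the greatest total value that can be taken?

96 pts

This is a 0/1 knapsack; check combinations near the capacity.
- item 1+item 3+item 6: duration 2+2+2=6, value 33+12+51=96
- item 1+item 6+item 8: duration 2+2+3=7, value 33+51+4=88
- item 1+item 6: duration 2+2=4, value 33+51=84
Best: 96 pts.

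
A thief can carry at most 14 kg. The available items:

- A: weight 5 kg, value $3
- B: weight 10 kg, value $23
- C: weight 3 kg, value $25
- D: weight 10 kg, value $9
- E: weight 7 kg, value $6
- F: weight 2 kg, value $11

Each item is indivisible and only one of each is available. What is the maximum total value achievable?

$48

Check high-value combinations within 14 kg:
- B+C: weight 10+3=13, value 23+25=48
- C+E+F: weight 3+7+2=12, value 25+6+11=42
- A+C+F: weight 5+3+2=10, value 3+25+11=39
- C+F: weight 3+2=5, value 25+11=36
Best: $48.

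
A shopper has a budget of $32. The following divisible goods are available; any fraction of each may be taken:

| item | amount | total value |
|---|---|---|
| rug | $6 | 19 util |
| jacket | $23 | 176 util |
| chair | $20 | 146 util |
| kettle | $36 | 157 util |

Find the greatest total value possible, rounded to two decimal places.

Take in order of value per unit:
- jacket (176/23 per unit): all 23 → value 176, running total 176.00
- chair (146/20 per unit): 9 of 20 → value 9×146/20 = 65.7000, running total 241.70
Total 241.70.

241.70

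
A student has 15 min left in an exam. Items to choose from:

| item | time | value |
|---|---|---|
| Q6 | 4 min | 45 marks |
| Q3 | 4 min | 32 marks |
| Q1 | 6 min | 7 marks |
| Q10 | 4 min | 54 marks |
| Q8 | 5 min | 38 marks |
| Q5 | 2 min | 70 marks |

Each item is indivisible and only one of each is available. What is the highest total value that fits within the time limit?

207 marks

Check high-value combinations within 15 min:
- Q6+Q10+Q8+Q5: time 4+4+5+2=15, value 45+54+38+70=207
- Q6+Q3+Q10+Q5: time 4+4+4+2=14, value 45+32+54+70=201
- Q3+Q10+Q8+Q5: time 4+4+5+2=15, value 32+54+38+70=194
- Q6+Q3+Q8+Q5: time 4+4+5+2=15, value 45+32+38+70=185
Best: 207 marks.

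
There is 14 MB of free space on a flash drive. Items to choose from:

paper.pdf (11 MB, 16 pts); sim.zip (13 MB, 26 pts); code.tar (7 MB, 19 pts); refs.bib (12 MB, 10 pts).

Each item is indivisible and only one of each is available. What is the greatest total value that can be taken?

26 pts

Check high-value combinations within 14 MB:
- sim.zip: size 13, value 26
- code.tar: size 7, value 19
- paper.pdf: size 11, value 16
- refs.bib: size 12, value 10
Best: 26 pts.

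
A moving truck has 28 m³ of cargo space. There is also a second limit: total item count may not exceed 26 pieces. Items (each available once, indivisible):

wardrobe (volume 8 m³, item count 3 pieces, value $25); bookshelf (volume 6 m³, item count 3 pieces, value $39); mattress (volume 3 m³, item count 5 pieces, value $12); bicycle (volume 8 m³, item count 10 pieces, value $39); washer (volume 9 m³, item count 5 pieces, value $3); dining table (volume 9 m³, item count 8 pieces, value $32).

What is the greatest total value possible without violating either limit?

$122

Feasible sets respecting both limits:
- bookshelf+mattress+bicycle+dining table: volume 26, item count 26, value 122
- wardrobe+bookshelf+mattress+bicycle: volume 25, item count 21, value 115
- bookshelf+bicycle+dining table: volume 23, item count 21, value 110
- wardrobe+bookshelf+mattress+dining table: volume 26, item count 19, value 108
Best: $122.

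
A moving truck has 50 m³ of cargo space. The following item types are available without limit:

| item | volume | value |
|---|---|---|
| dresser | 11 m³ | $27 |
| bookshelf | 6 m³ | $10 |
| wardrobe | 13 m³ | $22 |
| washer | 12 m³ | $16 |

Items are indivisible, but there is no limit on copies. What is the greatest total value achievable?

Best value-per-unit is dresser at 27/11; filling with it alone gives 4×27 = 108.
Optimal mix: 4×dresser + 1×bookshelf → volume 50, value 118.

$118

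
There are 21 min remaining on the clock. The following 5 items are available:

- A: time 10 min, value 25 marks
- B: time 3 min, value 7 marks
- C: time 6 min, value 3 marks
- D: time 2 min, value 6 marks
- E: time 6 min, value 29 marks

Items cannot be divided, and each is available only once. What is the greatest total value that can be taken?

Check high-value combinations within 21 min:
- A+B+D+E: time 10+3+2+6=21, value 25+7+6+29=67
- A+B+E: time 10+3+6=19, value 25+7+29=61
- A+D+E: time 10+2+6=18, value 25+6+29=60
- A+E: time 10+6=16, value 25+29=54
- B+C+D+E: time 3+6+2+6=17, value 7+3+6+29=45
Best: 67 marks.

67 marks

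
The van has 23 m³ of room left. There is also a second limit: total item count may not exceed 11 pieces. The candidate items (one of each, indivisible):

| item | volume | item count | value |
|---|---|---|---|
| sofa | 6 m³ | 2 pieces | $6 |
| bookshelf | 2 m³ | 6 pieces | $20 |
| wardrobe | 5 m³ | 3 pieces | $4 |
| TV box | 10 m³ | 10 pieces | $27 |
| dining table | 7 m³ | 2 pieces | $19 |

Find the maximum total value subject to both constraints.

Feasible sets respecting both limits:
- sofa+bookshelf+dining table: volume 15, item count 10, value 45
- bookshelf+wardrobe+dining table: volume 14, item count 11, value 43
- bookshelf+dining table: volume 9, item count 8, value 39
Best: $45.

$45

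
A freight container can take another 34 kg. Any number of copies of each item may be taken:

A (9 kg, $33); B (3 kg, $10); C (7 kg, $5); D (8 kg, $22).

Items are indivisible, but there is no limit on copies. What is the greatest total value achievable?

Best value-per-unit is A at 33/9; filling with it alone gives 3×33 = 99.
Optimal mix: 3×A + 2×B → weight 33, value 119.

$119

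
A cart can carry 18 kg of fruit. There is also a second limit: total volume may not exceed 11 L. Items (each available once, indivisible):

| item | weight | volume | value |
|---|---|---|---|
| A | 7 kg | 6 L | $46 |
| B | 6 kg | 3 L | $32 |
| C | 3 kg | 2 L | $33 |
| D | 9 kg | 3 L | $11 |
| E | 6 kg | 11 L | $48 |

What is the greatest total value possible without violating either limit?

$111

Feasible sets respecting both limits:
- A+B+C: weight 16, volume 11, value 111
- A+C: weight 10, volume 8, value 79
- A+B: weight 13, volume 9, value 78
- B+C+D: weight 18, volume 8, value 76
Best: $111.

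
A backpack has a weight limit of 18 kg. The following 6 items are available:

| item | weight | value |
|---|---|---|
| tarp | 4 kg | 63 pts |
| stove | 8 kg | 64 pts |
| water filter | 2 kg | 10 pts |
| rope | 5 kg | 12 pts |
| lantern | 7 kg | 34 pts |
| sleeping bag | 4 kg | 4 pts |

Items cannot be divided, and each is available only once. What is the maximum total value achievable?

This is a 0/1 knapsack; check combinations near the capacity.
- tarp+stove+water filter+sleeping bag: weight 4+8+2+4=18, value 63+64+10+4=141
- tarp+stove+rope: weight 4+8+5=17, value 63+64+12=139
- tarp+stove+water filter: weight 4+8+2=14, value 63+64+10=137
- tarp+stove+sleeping bag: weight 4+8+4=16, value 63+64+4=131
- tarp+stove: weight 4+8=12, value 63+64=127
Best: 141 pts.

141 pts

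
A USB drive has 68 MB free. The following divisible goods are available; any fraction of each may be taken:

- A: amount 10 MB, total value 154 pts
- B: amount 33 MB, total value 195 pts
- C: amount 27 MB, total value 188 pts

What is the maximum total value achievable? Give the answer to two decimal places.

525.18

Take in order of value per unit:
- A (154/10 per unit): all 10 → value 154, running total 154.00
- C (188/27 per unit): all 27 → value 188, running total 342.00
- B (195/33 per unit): 31 of 33 → value 31×195/33 = 183.1818, running total 525.18
Total 525.18.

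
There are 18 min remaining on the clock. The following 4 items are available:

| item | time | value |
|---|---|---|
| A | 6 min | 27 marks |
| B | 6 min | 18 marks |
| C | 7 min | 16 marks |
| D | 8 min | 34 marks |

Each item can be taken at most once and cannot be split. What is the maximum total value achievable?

This is a 0/1 knapsack; check combinations near the capacity.
- A+D: time 6+8=14, value 27+34=61
- B+D: time 6+8=14, value 18+34=52
- C+D: time 7+8=15, value 16+34=50
- A+B: time 6+6=12, value 27+18=45
Best: 61 marks.

61 marks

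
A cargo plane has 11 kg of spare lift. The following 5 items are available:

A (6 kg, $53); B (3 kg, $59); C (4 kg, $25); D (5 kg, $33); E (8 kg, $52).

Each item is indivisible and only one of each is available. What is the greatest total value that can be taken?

This is a 0/1 knapsack; check combinations near the capacity.
- A+B: weight 6+3=9, value 53+59=112
- B+E: weight 3+8=11, value 59+52=111
- B+D: weight 3+5=8, value 59+33=92
Best: $112.

$112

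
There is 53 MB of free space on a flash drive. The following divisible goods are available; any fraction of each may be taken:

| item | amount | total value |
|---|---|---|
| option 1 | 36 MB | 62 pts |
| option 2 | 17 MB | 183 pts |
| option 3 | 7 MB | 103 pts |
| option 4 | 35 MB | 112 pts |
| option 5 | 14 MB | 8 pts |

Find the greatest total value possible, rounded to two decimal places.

378.80

Take in order of value per unit:
- option 3 (103/7 per unit): all 7 → value 103, running total 103.00
- option 2 (183/17 per unit): all 17 → value 183, running total 286.00
- option 4 (112/35 per unit): 29 of 35 → value 29×112/35 = 92.8000, running total 378.80
Total 378.80.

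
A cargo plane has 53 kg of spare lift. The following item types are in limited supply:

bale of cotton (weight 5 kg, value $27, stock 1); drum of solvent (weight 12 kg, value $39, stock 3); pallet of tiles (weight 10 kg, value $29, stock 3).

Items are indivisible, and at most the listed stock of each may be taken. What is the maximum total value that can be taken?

$173

Best selections within weight 53 and stock limits:
- 1×bale of cotton + 3×drum of solvent + 1×pallet of tiles: weight 51, value 173
- 1×bale of cotton + 2×drum of solvent + 2×pallet of tiles: weight 49, value 163
Best: $173.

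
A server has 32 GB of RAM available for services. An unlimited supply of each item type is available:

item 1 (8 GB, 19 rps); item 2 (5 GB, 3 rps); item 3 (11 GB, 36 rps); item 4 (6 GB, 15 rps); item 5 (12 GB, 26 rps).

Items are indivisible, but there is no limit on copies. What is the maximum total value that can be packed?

91 rps

Best value-per-unit is item 3 at 36/11; filling with it alone gives 2×36 = 72.
Optimal mix: 1×item 1 + 2×item 3 → memory 30, value 91.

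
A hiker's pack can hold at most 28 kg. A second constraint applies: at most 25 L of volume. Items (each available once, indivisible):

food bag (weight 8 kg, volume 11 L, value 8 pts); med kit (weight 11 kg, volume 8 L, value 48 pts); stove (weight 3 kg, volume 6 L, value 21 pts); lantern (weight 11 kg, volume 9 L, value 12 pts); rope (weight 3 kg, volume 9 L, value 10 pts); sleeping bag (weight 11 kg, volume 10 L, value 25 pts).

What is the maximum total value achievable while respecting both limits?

Feasible sets respecting both limits:
- med kit+stove+sleeping bag: weight 25, volume 24, value 94
- med kit+stove+lantern: weight 25, volume 23, value 81
- med kit+stove+rope: weight 17, volume 23, value 79
Best: 94 pts.

94 pts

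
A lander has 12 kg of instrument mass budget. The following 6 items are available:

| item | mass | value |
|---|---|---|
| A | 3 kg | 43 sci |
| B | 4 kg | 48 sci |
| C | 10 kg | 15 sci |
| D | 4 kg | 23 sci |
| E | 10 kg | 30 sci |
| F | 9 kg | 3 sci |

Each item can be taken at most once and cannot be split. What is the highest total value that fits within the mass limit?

Check high-value combinations within 12 kg:
- A+B+D: mass 3+4+4=11, value 43+48+23=114
- A+B: mass 3+4=7, value 43+48=91
- B+D: mass 4+4=8, value 48+23=71
- A+D: mass 3+4=7, value 43+23=66
Best: 114 sci.

114 sci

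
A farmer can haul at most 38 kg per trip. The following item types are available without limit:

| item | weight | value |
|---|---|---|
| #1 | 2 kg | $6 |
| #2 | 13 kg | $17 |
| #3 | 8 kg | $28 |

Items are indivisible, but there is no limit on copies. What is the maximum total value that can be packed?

Best value-per-unit is #3 at 28/8; filling with it alone gives 4×28 = 112.
Optimal mix: 3×#1 + 4×#3 → weight 38, value 130.

$130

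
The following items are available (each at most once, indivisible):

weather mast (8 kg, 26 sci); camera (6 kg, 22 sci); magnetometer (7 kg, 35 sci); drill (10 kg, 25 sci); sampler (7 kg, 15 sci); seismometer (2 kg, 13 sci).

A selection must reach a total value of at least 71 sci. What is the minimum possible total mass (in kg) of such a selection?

17

Subsets with value ≥ 71, sorted by total mass:
- weather mast+magnetometer+seismometer: mass 17, value 74
- magnetometer+drill+seismometer: mass 19, value 73
- camera+magnetometer+sampler: mass 20, value 72
Minimum mass: 17 kg.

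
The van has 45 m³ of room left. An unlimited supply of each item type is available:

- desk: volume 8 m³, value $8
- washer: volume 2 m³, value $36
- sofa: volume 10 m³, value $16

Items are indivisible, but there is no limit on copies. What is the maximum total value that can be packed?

Best value-per-unit is washer at 36/2, and filling with it alone uses volume 22×2=44. No mix of the others beats 22×36 = 792.

$792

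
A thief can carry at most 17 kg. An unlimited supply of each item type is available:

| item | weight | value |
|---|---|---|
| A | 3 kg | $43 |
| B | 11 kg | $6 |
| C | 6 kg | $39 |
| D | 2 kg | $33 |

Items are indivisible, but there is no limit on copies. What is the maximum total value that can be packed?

$274

Best value-per-unit is D at 33/2; filling with it alone gives 8×33 = 264.
Optimal mix: 1×A + 7×D → weight 17, value 274.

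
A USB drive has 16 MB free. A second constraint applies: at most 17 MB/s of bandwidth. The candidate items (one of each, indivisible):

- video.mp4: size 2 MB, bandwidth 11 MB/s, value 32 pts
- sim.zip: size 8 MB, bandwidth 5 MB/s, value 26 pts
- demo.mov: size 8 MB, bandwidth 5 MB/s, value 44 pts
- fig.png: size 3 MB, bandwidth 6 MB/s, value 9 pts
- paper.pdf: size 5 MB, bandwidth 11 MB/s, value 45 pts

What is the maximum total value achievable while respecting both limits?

Feasible sets respecting both limits:
- demo.mov+paper.pdf: size 13, bandwidth 16, value 89
- video.mp4+demo.mov: size 10, bandwidth 16, value 76
- sim.zip+paper.pdf: size 13, bandwidth 16, value 71
- sim.zip+demo.mov: size 16, bandwidth 10, value 70
Best: 89 pts.

89 pts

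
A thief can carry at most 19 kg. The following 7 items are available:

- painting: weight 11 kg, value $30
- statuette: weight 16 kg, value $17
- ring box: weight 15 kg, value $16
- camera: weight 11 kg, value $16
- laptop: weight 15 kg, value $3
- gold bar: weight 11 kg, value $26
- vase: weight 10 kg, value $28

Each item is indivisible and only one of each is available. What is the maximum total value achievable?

Check high-value combinations within 19 kg:
- painting: weight 11, value 30
- vase: weight 10, value 28
- gold bar: weight 11, value 26
- statuette: weight 16, value 17
- camera: weight 11, value 16
Best: $30.

$30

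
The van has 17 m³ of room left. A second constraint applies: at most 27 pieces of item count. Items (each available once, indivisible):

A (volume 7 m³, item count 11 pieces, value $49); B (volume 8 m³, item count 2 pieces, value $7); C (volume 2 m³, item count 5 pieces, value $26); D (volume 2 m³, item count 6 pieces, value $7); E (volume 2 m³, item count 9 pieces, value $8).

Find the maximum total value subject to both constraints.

$83

Feasible sets respecting both limits:
- A+C+E: volume 11, item count 25, value 83
- A+B+C: volume 17, item count 18, value 82
- A+C+D: volume 11, item count 22, value 82
- A+C: volume 9, item count 16, value 75
Best: $83.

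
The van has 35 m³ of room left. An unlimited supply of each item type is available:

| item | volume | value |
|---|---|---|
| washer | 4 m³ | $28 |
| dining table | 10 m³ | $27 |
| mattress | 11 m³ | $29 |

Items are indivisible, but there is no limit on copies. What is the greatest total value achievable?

$224

Best value-per-unit is washer at 28/4, and filling with it alone uses volume 8×4=32. No mix of the others beats 8×28 = 224.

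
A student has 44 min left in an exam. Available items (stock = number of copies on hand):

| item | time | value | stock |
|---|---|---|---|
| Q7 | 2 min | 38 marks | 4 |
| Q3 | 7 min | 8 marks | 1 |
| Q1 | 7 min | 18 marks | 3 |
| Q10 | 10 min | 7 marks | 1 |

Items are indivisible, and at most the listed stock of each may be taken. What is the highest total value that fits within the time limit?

Best selections within time 44 and stock limits:
- 4×Q7 + 1×Q3 + 3×Q1: time 36, value 214
- 4×Q7 + 3×Q1 + 1×Q10: time 39, value 213
- 4×Q7 + 3×Q1: time 29, value 206
- 4×Q7 + 1×Q3 + 2×Q1 + 1×Q10: time 39, value 203
Best: 214 marks.

214 marks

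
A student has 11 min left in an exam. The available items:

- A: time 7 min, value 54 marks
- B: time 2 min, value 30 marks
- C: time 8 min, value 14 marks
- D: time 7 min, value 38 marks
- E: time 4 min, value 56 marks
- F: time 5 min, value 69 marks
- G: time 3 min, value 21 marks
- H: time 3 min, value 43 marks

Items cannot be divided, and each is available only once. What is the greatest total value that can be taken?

155 marks

Check high-value combinations within 11 min:
- B+E+F: time 2+4+5=11, value 30+56+69=155
- B+F+H: time 2+5+3=10, value 30+69+43=142
- F+G+H: time 5+3+3=11, value 69+21+43=133
- B+E+H: time 2+4+3=9, value 30+56+43=129
Best: 155 marks.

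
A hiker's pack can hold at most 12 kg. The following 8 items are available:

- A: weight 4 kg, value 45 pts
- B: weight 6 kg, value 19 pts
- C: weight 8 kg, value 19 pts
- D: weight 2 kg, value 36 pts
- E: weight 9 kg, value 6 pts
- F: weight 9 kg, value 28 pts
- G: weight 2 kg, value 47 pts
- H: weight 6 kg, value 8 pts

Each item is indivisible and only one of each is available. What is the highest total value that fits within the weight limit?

This is a 0/1 knapsack; check combinations near the capacity.
- A+D+G: weight 4+2+2=8, value 45+36+47=128
- A+B+G: weight 4+6+2=12, value 45+19+47=111
- B+D+G: weight 6+2+2=10, value 19+36+47=102
Best: 128 pts.

128 pts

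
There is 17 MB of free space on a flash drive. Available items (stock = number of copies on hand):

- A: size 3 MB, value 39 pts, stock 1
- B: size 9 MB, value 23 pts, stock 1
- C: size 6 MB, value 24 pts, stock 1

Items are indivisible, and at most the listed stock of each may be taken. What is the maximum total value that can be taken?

63 pts

Top feasible selections:
- 1×A + 1×C: size 9, value 63
- 1×A + 1×B: size 12, value 62
Best: 63 pts.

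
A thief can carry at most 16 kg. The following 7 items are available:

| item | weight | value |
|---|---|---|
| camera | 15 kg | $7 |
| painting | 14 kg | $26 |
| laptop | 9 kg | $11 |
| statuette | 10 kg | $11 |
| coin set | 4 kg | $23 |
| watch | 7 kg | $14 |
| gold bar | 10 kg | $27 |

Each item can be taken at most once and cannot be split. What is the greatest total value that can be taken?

$50

Check high-value combinations within 16 kg:
- coin set+gold bar: weight 4+10=14, value 23+27=50
- coin set+watch: weight 4+7=11, value 23+14=37
- laptop+coin set: weight 9+4=13, value 11+23=34
Best: $50.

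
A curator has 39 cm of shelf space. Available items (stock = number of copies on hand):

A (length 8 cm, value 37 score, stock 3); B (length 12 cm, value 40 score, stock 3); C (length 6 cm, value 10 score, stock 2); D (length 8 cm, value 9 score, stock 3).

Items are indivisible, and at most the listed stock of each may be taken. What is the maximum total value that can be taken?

Top feasible selections:
- 3×A + 1×B: length 36, value 151
- 3×A + 2×C: length 36, value 131
- 3×A + 1×C + 1×D: length 38, value 130
Best: 151 score.

151 score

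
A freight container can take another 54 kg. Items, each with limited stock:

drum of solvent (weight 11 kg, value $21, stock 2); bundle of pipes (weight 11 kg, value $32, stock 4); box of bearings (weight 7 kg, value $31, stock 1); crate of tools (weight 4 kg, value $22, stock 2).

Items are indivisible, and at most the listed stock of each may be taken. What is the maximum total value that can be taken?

Best selections within weight 54 and stock limits:
- 4×bundle of pipes + 2×crate of tools: weight 52, value 172
- 3×bundle of pipes + 1×box of bearings + 2×crate of tools: weight 48, value 171
- 1×drum of solvent + 3×bundle of pipes + 2×crate of tools: weight 52, value 161
- 1×drum of solvent + 2×bundle of pipes + 1×box of bearings + 2×crate of tools: weight 48, value 160
Best: $172.

$172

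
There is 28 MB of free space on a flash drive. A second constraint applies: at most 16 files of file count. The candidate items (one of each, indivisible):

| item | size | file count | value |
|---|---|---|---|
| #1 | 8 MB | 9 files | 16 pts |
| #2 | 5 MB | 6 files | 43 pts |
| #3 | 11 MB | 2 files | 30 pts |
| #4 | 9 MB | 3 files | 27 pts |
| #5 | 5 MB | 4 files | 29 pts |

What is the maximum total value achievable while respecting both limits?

Feasible sets respecting both limits:
- #2+#3+#5: size 21, file count 12, value 102
- #2+#3+#4: size 25, file count 11, value 100
- #2+#4+#5: size 19, file count 13, value 99
Best: 102 pts.

102 pts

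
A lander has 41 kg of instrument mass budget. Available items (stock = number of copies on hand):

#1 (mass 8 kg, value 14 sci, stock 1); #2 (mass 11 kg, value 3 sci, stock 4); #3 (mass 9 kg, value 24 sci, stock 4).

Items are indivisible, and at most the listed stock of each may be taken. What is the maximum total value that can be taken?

96 sci

Top feasible selections:
- 4×#3: mass 36, value 96
- 1×#1 + 3×#3: mass 35, value 86
- 1×#2 + 3×#3: mass 38, value 75
Best: 96 sci.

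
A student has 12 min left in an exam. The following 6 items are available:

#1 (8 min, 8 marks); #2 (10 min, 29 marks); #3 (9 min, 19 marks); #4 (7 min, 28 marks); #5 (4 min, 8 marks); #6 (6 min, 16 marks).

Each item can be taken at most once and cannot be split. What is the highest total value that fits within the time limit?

36 marks

Check high-value combinations within 12 min:
- #4+#5: time 7+4=11, value 28+8=36
- #2: time 10, value 29
- #4: time 7, value 28
- #5+#6: time 4+6=10, value 8+16=24
- #3: time 9, value 19
Best: 36 marks.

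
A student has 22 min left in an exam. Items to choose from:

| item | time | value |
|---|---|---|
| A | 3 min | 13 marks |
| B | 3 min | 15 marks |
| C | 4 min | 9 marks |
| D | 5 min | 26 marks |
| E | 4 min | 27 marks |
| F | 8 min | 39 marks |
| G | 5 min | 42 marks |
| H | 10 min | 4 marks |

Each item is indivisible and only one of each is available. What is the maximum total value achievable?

134 marks

Check high-value combinations within 22 min:
- D+E+F+G: time 5+4+8+5=22, value 26+27+39+42=134
- A+B+D+E+G: time 3+3+5+4+5=20, value 13+15+26+27+42=123
- B+E+F+G: time 3+4+8+5=20, value 15+27+39+42=123
- B+D+F+G: time 3+5+8+5=21, value 15+26+39+42=122
- A+E+F+G: time 3+4+8+5=20, value 13+27+39+42=121
Best: 134 marks.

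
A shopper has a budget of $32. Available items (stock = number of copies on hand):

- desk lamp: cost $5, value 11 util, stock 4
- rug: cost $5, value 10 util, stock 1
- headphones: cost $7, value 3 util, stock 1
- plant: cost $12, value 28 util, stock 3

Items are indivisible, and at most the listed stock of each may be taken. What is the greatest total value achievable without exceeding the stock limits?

Top feasible selections:
- 4×desk lamp + 1×plant: cost 32, value 72
- 3×desk lamp + 1×rug + 1×plant: cost 32, value 71
Best: 72 util.

72 util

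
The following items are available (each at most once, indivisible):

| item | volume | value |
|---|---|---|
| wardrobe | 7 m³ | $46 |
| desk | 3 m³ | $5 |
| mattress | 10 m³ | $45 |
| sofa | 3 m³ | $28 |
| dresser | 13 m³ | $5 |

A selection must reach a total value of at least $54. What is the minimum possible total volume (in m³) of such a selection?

Subsets with value ≥ 54, sorted by total volume:
- wardrobe+sofa: volume 10, value 74
- wardrobe+desk+sofa: volume 13, value 79
- mattress+sofa: volume 13, value 73
- desk+mattress+sofa: volume 16, value 78
Minimum volume: 10 m³.

10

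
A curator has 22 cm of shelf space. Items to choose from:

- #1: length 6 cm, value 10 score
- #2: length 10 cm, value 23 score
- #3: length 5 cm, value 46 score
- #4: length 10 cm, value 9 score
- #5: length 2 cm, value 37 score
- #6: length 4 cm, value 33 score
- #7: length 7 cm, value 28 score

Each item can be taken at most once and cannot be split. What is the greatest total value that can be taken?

144 score

Check high-value combinations within 22 cm:
- #3+#5+#6+#7: length 5+2+4+7=18, value 46+37+33+28=144
- #2+#3+#5+#6: length 10+5+2+4=21, value 23+46+37+33=139
- #1+#3+#5+#6: length 6+5+2+4=17, value 10+46+37+33=126
- #3+#4+#5+#6: length 5+10+2+4=21, value 46+9+37+33=125
Best: 144 score.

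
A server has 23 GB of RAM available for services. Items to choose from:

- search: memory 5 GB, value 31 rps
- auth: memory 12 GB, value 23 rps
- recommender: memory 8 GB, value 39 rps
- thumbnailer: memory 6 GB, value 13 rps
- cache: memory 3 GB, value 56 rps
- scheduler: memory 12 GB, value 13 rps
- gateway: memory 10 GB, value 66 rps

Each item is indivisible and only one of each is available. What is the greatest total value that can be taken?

161 rps

This is a 0/1 knapsack; check combinations near the capacity.
- recommender+cache+gateway: memory 8+3+10=21, value 39+56+66=161
- search+cache+gateway: memory 5+3+10=18, value 31+56+66=153
- search+recommender+thumbnailer+cache: memory 5+8+6+3=22, value 31+39+13+56=139
- search+recommender+gateway: memory 5+8+10=23, value 31+39+66=136
- thumbnailer+cache+gateway: memory 6+3+10=19, value 13+56+66=135
Best: 161 rps.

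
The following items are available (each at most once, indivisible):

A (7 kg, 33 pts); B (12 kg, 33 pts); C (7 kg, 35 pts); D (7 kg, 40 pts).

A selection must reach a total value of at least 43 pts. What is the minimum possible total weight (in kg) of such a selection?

Subsets with value ≥ 43, sorted by total weight:
- C+D: weight 14, value 75
- A+D: weight 14, value 73
- A+C: weight 14, value 68
Minimum weight: 14 kg.

14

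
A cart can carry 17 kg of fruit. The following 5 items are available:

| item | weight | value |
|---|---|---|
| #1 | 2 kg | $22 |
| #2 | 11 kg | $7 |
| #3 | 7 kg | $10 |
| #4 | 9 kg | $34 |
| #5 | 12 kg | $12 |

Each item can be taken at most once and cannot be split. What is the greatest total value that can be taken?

This is a 0/1 knapsack; check combinations near the capacity.
- #1+#4: weight 2+9=11, value 22+34=56
- #3+#4: weight 7+9=16, value 10+34=44
- #4: weight 9, value 34
Best: $56.

$56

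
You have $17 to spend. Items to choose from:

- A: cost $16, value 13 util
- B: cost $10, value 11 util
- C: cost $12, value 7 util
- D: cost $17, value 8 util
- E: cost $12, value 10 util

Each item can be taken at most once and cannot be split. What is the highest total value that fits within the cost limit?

13 util

This is a 0/1 knapsack; check combinations near the capacity.
- A: cost 16, value 13
- B: cost 10, value 11
- E: cost 12, value 10
- D: cost 17, value 8
Best: 13 util.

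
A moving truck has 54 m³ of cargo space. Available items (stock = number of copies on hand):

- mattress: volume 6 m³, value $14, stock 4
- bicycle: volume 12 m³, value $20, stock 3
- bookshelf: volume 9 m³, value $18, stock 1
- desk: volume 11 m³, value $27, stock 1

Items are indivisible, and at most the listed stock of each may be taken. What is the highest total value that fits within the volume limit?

$109

Best selections within volume 54 and stock limits:
- 3×mattress + 2×bicycle + 1×desk: volume 53, value 109
- 3×mattress + 1×bicycle + 1×bookshelf + 1×desk: volume 50, value 107
- 4×mattress + 1×bicycle + 1×desk: volume 47, value 103
Best: $109.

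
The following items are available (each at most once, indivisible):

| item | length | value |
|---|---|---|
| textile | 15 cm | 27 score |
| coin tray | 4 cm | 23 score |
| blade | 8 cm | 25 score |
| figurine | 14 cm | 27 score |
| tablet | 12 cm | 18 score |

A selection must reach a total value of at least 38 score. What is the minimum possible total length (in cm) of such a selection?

Subsets with value ≥ 38, sorted by total length:
- coin tray+blade: length 12, value 48
- coin tray+tablet: length 16, value 41
- coin tray+figurine: length 18, value 50
Minimum length: 12 cm.

12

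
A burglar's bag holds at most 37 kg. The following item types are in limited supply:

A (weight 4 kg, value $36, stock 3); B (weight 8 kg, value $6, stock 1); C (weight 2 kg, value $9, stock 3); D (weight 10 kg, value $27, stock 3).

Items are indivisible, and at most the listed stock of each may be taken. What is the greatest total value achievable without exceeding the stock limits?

Best selections within weight 37 and stock limits:
- 3×A + 2×C + 2×D: weight 36, value 180
- 3×A + 1×C + 2×D: weight 34, value 171
Best: $180.

$180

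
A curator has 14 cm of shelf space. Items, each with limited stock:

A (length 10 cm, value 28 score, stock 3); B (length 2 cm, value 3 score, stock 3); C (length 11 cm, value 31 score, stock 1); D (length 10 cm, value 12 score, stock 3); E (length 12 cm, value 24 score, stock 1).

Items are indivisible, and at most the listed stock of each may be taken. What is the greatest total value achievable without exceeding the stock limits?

Top feasible selections:
- 1×B + 1×C: length 13, value 34
- 1×A + 2×B: length 14, value 34
- 1×C: length 11, value 31
Best: 34 score.

34 score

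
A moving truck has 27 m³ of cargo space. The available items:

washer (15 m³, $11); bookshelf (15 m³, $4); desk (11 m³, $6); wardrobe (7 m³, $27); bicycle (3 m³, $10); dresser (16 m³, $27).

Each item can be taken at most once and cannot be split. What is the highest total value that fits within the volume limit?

$64

Check high-value combinations within 27 m³:
- wardrobe+bicycle+dresser: volume 7+3+16=26, value 27+10+27=64
- wardrobe+dresser: volume 7+16=23, value 27+27=54
- washer+wardrobe+bicycle: volume 15+7+3=25, value 11+27+10=48
- desk+wardrobe+bicycle: volume 11+7+3=21, value 6+27+10=43
- bookshelf+wardrobe+bicycle: volume 15+7+3=25, value 4+27+10=41
Best: $64.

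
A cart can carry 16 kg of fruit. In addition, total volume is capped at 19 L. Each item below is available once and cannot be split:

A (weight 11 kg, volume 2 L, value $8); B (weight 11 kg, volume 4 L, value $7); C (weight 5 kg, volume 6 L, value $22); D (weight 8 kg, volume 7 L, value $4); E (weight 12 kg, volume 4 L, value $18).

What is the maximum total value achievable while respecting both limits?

Feasible sets respecting both limits:
- A+C: weight 16, volume 8, value 30
- B+C: weight 16, volume 10, value 29
- C+D: weight 13, volume 13, value 26
Best: $30.

$30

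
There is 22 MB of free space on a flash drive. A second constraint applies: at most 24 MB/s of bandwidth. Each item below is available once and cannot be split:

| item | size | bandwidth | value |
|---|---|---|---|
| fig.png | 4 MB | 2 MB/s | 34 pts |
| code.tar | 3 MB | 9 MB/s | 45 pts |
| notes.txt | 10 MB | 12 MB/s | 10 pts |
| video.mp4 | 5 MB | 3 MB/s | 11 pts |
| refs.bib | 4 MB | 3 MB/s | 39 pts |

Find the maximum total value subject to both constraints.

Feasible sets respecting both limits:
- fig.png+code.tar+video.mp4+refs.bib: size 16, bandwidth 17, value 129
- fig.png+code.tar+refs.bib: size 11, bandwidth 14, value 118
- code.tar+video.mp4+refs.bib: size 12, bandwidth 15, value 95
Best: 129 pts.

129 pts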